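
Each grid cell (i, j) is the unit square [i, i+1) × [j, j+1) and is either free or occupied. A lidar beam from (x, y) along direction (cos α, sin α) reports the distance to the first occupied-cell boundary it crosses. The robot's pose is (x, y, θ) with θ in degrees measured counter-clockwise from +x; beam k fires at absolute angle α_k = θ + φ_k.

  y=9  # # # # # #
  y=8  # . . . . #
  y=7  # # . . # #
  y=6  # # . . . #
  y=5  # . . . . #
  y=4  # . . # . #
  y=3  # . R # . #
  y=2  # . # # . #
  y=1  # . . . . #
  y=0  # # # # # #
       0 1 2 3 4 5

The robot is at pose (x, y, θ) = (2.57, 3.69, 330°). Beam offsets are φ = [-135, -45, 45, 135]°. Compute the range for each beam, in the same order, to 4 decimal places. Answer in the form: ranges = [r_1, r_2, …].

beam 1: φ=-135°, α=195°
  dir = (cos 195°, sin 195°) = (-0.9659, -0.2588); from cell (2,3)
  next x-line at t=0.5901, next y-line at t=2.6660; Δt_x=1.0353, Δt_y=3.8637
    x: enter (1,3) at t=0.5901
    x: enter (0,3) at t=1.6254 ← occupied
  → r_1 = 1.6254
beam 2: φ=-45°, α=285°
  dir = (cos 285°, sin 285°) = (0.2588, -0.9659); from cell (2,3)
  next x-line at t=1.6614, next y-line at t=0.7143; Δt_x=3.8637, Δt_y=1.0353
    y: enter (2,2) at t=0.7143 ← occupied
  → r_2 = 0.7143
beam 3: φ=45°, α=15°
  dir = (cos 15°, sin 15°) = (0.9659, 0.2588); from cell (2,3)
  next x-line at t=0.4452, next y-line at t=1.1977; Δt_x=1.0353, Δt_y=3.8637
    x: enter (3,3) at t=0.4452 ← occupied
  → r_3 = 0.4452
beam 4: φ=135°, α=105°
  dir = (cos 105°, sin 105°) = (-0.2588, 0.9659); from cell (2,3)
  next x-line at t=2.2023, next y-line at t=0.3209; Δt_x=3.8637, Δt_y=1.0353
    y: enter (2,4) at t=0.3209
    y: enter (2,5) at t=1.3562
    x: enter (1,5) at t=2.2023
    y: enter (1,6) at t=2.3915 ← occupied
  → r_4 = 2.3915

ranges = [1.6254, 0.7143, 0.4452, 2.3915]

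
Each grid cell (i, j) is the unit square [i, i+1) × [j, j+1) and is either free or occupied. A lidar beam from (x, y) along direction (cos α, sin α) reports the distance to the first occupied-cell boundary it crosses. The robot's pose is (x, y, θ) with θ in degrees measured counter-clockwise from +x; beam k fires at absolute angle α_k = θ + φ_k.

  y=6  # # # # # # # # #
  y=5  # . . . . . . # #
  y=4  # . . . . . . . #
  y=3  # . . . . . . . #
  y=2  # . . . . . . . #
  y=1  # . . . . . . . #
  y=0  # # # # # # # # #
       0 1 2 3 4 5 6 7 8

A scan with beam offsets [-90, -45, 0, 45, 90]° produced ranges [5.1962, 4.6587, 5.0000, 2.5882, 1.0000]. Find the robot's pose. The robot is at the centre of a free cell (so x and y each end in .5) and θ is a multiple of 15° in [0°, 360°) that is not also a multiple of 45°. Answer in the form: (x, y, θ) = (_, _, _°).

(x, y, θ) = (3.5, 1.5, 120°)

Candidates: 34 free-cell centres × 16 headings = 544 poses. Raycast each; keep the one whose scan matches to 4 dp.
  (6.5, 5.5, 75°): beam 1 = 0.5176 ≠ 5.1962 ✗
  (4.5, 5.5, 255°): beam 1 = 1.9319 ≠ 5.1962 ✗
  (4.5, 3.5, 60°): beam 1 = 4.0415 ≠ 5.1962 ✗
  …
  (3.5, 1.5, 120°): r_1=5.1962, r_2=4.6587, r_3=5.0000, r_4=2.5882, r_5=1.0000 — all match ✓
Only this pose fits every beam.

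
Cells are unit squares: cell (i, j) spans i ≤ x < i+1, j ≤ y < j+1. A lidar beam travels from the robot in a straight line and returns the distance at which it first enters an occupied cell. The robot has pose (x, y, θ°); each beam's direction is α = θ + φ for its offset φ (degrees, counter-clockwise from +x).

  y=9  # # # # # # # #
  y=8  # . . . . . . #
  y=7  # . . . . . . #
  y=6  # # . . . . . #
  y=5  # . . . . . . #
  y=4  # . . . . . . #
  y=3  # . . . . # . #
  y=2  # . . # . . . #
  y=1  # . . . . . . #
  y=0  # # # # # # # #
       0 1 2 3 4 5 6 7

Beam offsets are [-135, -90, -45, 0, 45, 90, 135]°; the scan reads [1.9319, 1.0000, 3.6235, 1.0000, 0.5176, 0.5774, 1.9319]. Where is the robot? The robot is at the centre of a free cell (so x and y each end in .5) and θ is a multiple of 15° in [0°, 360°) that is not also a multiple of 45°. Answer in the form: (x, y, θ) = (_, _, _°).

(x, y, θ) = (4.5, 1.5, 210°)

The pose lattice has 45·16 = 720 candidates. Test each by forward raycasting.
  (1.5, 4.5, 75°): beam 1 = 4.0415 ≠ 1.9319 ✗
  (1.5, 2.5, 210°): beam 1 = 6.7293 ≠ 1.9319 ✗
  (1.5, 2.5, 195°): beam 1 = 7.5056 ≠ 1.9319 ✗
  …
  (4.5, 1.5, 210°): r_1=1.9319, r_2=1.0000, r_3=3.6235, r_4=1.0000, r_5=0.5176, r_6=0.5774, r_7=1.9319 — all match ✓
Only this pose fits every beam.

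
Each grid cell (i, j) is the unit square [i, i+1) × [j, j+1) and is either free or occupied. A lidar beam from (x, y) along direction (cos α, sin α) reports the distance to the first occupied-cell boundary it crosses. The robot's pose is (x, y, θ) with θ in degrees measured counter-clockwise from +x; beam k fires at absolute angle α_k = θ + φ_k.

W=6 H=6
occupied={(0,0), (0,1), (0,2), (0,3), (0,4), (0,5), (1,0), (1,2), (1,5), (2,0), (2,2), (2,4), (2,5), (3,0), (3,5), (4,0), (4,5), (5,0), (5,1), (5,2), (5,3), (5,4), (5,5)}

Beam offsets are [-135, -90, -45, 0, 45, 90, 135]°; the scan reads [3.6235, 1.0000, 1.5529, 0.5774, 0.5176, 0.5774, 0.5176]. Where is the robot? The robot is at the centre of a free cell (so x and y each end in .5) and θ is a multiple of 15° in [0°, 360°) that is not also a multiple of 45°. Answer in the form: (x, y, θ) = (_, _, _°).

(x, y, θ) = (1.5, 3.5, 150°)

Candidates: 13 free-cell centres × 16 headings = 208 poses. Raycast each; keep the one whose scan matches to 4 dp.
  (3.5, 1.5, 195°): beam 1 = 3.0000 ≠ 3.6235 ✗
  (4.5, 2.5, 345°): beam 1 = 3.0000 ≠ 3.6235 ✗
  (1.5, 3.5, 240°): beam 1 = 1.5529 ≠ 3.6235 ✗
  …
  (1.5, 3.5, 150°): r_1=3.6235, r_2=1.0000, r_3=1.5529, r_4=0.5774, r_5=0.5176, r_6=0.5774, r_7=0.5176 — all match ✓
Only this pose fits every beam.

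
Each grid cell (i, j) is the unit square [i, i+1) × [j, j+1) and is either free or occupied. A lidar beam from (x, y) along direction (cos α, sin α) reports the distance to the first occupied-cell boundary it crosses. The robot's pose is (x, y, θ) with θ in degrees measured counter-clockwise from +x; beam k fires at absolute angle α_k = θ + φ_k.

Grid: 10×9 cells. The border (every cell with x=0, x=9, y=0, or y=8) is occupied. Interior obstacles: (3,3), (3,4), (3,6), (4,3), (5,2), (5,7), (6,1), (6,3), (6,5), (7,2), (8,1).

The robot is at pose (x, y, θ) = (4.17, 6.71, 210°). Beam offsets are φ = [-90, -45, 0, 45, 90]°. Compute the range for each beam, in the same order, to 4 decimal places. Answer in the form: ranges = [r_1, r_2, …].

beam 1: φ=-90°, α=120°
  cosα=-0.5000 sinα=0.8660 | (4,6) | tMaxX 0.3400 tMaxY 0.3349 | tΔX 2.0000 tΔY 1.1547
    t=0.3349 [y] (4,7)
    t=0.3400 [x] (3,7)
    t=1.4896 [y] (3,8) — stop
  → r_1 = 1.4896
beam 2: φ=-45°, α=165°
  cosα=-0.9659 sinα=0.2588 | (4,6) | tMaxX 0.1760 tMaxY 1.1205 | tΔX 1.0353 tΔY 3.8637
    t=0.1760 [x] (3,6) — stop
  → r_2 = 0.1760
beam 3: φ=0°, α=210°
  cosα=-0.8660 sinα=-0.5000 | (4,6) | tMaxX 0.1963 tMaxY 1.4200 | tΔX 1.1547 tΔY 2.0000
    t=0.1963 [x] (3,6) — stop
  → r_3 = 0.1963
beam 4: φ=45°, α=255°
  cosα=-0.2588 sinα=-0.9659 | (4,6) | tMaxX 0.6568 tMaxY 0.7350 | tΔX 3.8637 tΔY 1.0353
    t=0.6568 [x] (3,6) — stop
  → r_4 = 0.6568
beam 5: φ=90°, α=300°
  cosα=0.5000 sinα=-0.8660 | (4,6) | tMaxX 1.6600 tMaxY 0.8198 | tΔX 2.0000 tΔY 1.1547
    t=0.8198 [y] (4,5)
    t=1.6600 [x] (5,5)
    t=1.9745 [y] (5,4)
    t=3.1292 [y] (5,3)
    t=3.6600 [x] (6,3) — stop
  → r_5 = 3.6600

ranges = [1.4896, 0.1760, 0.1963, 0.6568, 3.6600]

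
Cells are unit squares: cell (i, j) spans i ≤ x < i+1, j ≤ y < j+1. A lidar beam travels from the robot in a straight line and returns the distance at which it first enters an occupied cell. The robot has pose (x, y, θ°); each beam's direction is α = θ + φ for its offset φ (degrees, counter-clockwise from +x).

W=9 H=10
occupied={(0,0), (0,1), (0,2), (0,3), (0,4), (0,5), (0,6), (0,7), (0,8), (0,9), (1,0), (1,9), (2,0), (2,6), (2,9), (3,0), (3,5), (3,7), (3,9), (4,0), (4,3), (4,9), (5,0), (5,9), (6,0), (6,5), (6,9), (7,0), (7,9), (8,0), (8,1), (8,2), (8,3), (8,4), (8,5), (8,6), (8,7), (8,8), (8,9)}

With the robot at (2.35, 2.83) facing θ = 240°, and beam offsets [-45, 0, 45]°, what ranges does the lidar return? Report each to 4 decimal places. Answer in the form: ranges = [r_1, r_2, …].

ranges = [1.3976, 2.1131, 1.8946]

beam 1: φ=-45°, α=195°
  cosα=-0.9659 sinα=-0.2588 | (2,2) | tMaxX 0.3623 tMaxY 3.2069 | tΔX 1.0353 tΔY 3.8637
    t=0.3623 [x] (1,2)
    t=1.3976 [x] (0,2) — stop
  → r_1 = 1.3976
beam 2: φ=0°, α=240°
  cosα=-0.5000 sinα=-0.8660 | (2,2) | tMaxX 0.7000 tMaxY 0.9584 | tΔX 2.0000 tΔY 1.1547
    t=0.7000 [x] (1,2)
    t=0.9584 [y] (1,1)
    t=2.1131 [y] (1,0) — stop
  → r_2 = 2.1131
beam 3: φ=45°, α=285°
  cosα=0.2588 sinα=-0.9659 | (2,2) | tMaxX 2.5114 tMaxY 0.8593 | tΔX 3.8637 tΔY 1.0353
    t=0.8593 [y] (2,1)
    t=1.8946 [y] (2,0) — stop
  → r_3 = 1.8946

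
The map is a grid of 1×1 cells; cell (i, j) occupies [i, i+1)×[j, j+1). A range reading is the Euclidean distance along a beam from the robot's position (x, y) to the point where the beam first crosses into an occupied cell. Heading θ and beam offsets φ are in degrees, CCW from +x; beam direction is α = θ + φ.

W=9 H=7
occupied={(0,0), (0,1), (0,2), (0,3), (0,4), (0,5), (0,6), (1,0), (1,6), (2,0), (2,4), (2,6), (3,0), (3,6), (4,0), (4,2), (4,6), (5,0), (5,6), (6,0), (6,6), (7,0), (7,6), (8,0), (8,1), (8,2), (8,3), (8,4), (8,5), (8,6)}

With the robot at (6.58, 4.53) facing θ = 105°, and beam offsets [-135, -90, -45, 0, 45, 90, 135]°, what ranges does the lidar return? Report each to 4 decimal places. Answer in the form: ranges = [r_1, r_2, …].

beam 1: φ=-135°, α=330°
  dir = (cos 330°, sin 330°) = (0.8660, -0.5000); from cell (6,4)
  next x-line at t=0.4850, next y-line at t=1.0600; Δt_x=1.1547, Δt_y=2.0000
    x: enter (7,4) at t=0.4850
    y: enter (7,3) at t=1.0600
    x: enter (8,3) at t=1.6397 ← occupied
  → r_1 = 1.6397
beam 2: φ=-90°, α=15°
  dir = (cos 15°, sin 15°) = (0.9659, 0.2588); from cell (6,4)
  next x-line at t=0.4348, next y-line at t=1.8159; Δt_x=1.0353, Δt_y=3.8637
    x: enter (7,4) at t=0.4348
    x: enter (8,4) at t=1.4701 ← occupied
  → r_2 = 1.4701
beam 3: φ=-45°, α=60°
  dir = (cos 60°, sin 60°) = (0.5000, 0.8660); from cell (6,4)
  next x-line at t=0.8400, next y-line at t=0.5427; Δt_x=2.0000, Δt_y=1.1547
    y: enter (6,5) at t=0.5427
    x: enter (7,5) at t=0.8400
    y: enter (7,6) at t=1.6974 ← occupied
  → r_3 = 1.6974
beam 4: φ=0°, α=105°
  dir = (cos 105°, sin 105°) = (-0.2588, 0.9659); from cell (6,4)
  next x-line at t=2.2409, next y-line at t=0.4866; Δt_x=3.8637, Δt_y=1.0353
    y: enter (6,5) at t=0.4866
    y: enter (6,6) at t=1.5219 ← occupied
  → r_4 = 1.5219
beam 5: φ=45°, α=150°
  dir = (cos 150°, sin 150°) = (-0.8660, 0.5000); from cell (6,4)
  next x-line at t=0.6697, next y-line at t=0.9400; Δt_x=1.1547, Δt_y=2.0000
    x: enter (5,4) at t=0.6697
    y: enter (5,5) at t=0.9400
    x: enter (4,5) at t=1.8244
    y: enter (4,6) at t=2.9400 ← occupied
  → r_5 = 2.9400
beam 6: φ=90°, α=195°
  dir = (cos 195°, sin 195°) = (-0.9659, -0.2588); from cell (6,4)
  next x-line at t=0.6005, next y-line at t=2.0478; Δt_x=1.0353, Δt_y=3.8637
    x: enter (5,4) at t=0.6005
    x: enter (4,4) at t=1.6357
    y: enter (4,3) at t=2.0478
    x: enter (3,3) at t=2.6710
    x: enter (2,3) at t=3.7063
    x: enter (1,3) at t=4.7416
    x: enter (0,3) at t=5.7768 ← occupied
  → r_6 = 5.7768
beam 7: φ=135°, α=240°
  dir = (cos 240°, sin 240°) = (-0.5000, -0.8660); from cell (6,4)
  next x-line at t=1.1600, next y-line at t=0.6120; Δt_x=2.0000, Δt_y=1.1547
    y: enter (6,3) at t=0.6120
    x: enter (5,3) at t=1.1600
    y: enter (5,2) at t=1.7667
    y: enter (5,1) at t=2.9214
    x: enter (4,1) at t=3.1600
    y: enter (4,0) at t=4.0761 ← occupied
  → r_7 = 4.0761

ranges = [1.6397, 1.4701, 1.6974, 1.5219, 2.9400, 5.7768, 4.0761]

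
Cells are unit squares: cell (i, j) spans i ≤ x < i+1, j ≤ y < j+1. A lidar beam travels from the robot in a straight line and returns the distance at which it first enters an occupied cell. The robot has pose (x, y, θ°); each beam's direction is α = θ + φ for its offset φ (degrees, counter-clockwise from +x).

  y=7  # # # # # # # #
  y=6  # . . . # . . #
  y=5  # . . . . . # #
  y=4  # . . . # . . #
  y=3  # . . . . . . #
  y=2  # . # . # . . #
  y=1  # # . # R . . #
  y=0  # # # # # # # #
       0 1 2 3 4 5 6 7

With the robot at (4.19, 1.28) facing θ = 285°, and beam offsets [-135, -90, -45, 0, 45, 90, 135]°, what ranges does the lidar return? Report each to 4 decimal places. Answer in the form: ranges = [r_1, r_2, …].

beam 1: φ=-135°, α=150°
  d=(-0.8660,0.5000)  start (4,1)  tX=0.2194 tY=1.4400  stride 1/|dx|=1.1547 1/|dy|=2.0000
    cross x-line → (3,1), t=0.2194 (wall)
  → r_1 = 0.2194
beam 2: φ=-90°, α=195°
  d=(-0.9659,-0.2588)  start (4,1)  tX=0.1967 tY=1.0818  stride 1/|dx|=1.0353 1/|dy|=3.8637
    cross x-line → (3,1), t=0.1967 (wall)
  → r_2 = 0.1967
beam 3: φ=-45°, α=240°
  d=(-0.5000,-0.8660)  start (4,1)  tX=0.3800 tY=0.3233  stride 1/|dx|=2.0000 1/|dy|=1.1547
    cross y-line → (4,0), t=0.3233 (wall)
  → r_3 = 0.3233
beam 4: φ=0°, α=285°
  d=(0.2588,-0.9659)  start (4,1)  tX=3.1296 tY=0.2899  stride 1/|dx|=3.8637 1/|dy|=1.0353
    cross y-line → (4,0), t=0.2899 (wall)
  → r_4 = 0.2899
beam 5: φ=45°, α=330°
  d=(0.8660,-0.5000)  start (4,1)  tX=0.9353 tY=0.5600  stride 1/|dx|=1.1547 1/|dy|=2.0000
    cross y-line → (4,0), t=0.5600 (wall)
  → r_5 = 0.5600
beam 6: φ=90°, α=15°
  d=(0.9659,0.2588)  start (4,1)  tX=0.8386 tY=2.7819  stride 1/|dx|=1.0353 1/|dy|=3.8637
    cross x-line → (5,1), t=0.8386
    cross x-line → (6,1), t=1.8738
    cross y-line → (6,2), t=2.7819
    cross x-line → (7,2), t=2.9091 (wall)
  → r_6 = 2.9091
beam 7: φ=135°, α=60°
  d=(0.5000,0.8660)  start (4,1)  tX=1.6200 tY=0.8314  stride 1/|dx|=2.0000 1/|dy|=1.1547
    cross y-line → (4,2), t=0.8314 (wall)
  → r_7 = 0.8314

ranges = [0.2194, 0.1967, 0.3233, 0.2899, 0.5600, 2.9091, 0.8314]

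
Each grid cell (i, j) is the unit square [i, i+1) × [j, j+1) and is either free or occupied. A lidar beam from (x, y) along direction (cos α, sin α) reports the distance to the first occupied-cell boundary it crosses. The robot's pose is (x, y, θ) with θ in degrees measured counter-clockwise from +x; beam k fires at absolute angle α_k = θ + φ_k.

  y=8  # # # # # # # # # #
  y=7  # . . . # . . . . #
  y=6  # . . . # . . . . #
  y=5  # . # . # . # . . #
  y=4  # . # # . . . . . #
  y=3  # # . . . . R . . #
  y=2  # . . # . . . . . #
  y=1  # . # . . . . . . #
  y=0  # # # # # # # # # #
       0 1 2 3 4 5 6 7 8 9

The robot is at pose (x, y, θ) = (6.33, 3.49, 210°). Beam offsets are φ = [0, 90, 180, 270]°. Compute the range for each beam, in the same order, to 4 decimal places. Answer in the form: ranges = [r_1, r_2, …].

ranges = [2.6905, 2.8752, 3.0831, 2.6600]

beam 1: φ=0°, α=210°
  dir = (cos 210°, sin 210°) = (-0.8660, -0.5000); from cell (6,3)
  next x-line at t=0.3811, next y-line at t=0.9800; Δt_x=1.1547, Δt_y=2.0000
    x: enter (5,3) at t=0.3811
    y: enter (5,2) at t=0.9800
    x: enter (4,2) at t=1.5358
    x: enter (3,2) at t=2.6905 ← occupied
  → r_1 = 2.6905
beam 2: φ=90°, α=300°
  dir = (cos 300°, sin 300°) = (0.5000, -0.8660); from cell (6,3)
  next x-line at t=1.3400, next y-line at t=0.5658; Δt_x=2.0000, Δt_y=1.1547
    y: enter (6,2) at t=0.5658
    x: enter (7,2) at t=1.3400
    y: enter (7,1) at t=1.7205
    y: enter (7,0) at t=2.8752 ← occupied
  → r_2 = 2.8752
beam 3: φ=180°, α=30°
  dir = (cos 30°, sin 30°) = (0.8660, 0.5000); from cell (6,3)
  next x-line at t=0.7736, next y-line at t=1.0200; Δt_x=1.1547, Δt_y=2.0000
    x: enter (7,3) at t=0.7736
    y: enter (7,4) at t=1.0200
    x: enter (8,4) at t=1.9283
    y: enter (8,5) at t=3.0200
    x: enter (9,5) at t=3.0831 ← occupied
  → r_3 = 3.0831
beam 4: φ=270°, α=120°
  dir = (cos 120°, sin 120°) = (-0.5000, 0.8660); from cell (6,3)
  next x-line at t=0.6600, next y-line at t=0.5889; Δt_x=2.0000, Δt_y=1.1547
    y: enter (6,4) at t=0.5889
    x: enter (5,4) at t=0.6600
    y: enter (5,5) at t=1.7436
    x: enter (4,5) at t=2.6600 ← occupied
  → r_4 = 2.6600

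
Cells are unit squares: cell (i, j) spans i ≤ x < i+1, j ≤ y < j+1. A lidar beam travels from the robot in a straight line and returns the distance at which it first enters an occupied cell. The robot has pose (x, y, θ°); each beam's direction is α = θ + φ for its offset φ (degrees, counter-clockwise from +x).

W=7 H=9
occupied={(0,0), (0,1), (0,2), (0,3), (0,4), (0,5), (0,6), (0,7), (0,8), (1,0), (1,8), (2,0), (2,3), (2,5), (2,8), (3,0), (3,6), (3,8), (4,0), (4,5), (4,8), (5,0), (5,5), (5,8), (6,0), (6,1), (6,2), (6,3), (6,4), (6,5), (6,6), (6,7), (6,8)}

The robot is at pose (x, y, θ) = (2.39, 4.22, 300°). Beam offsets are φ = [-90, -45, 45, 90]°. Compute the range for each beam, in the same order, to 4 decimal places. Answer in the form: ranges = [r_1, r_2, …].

beam 1: φ=-90°, α=210°
  d=(-0.8660,-0.5000)  start (2,4)  tX=0.4503 tY=0.4400  stride 1/|dx|=1.1547 1/|dy|=2.0000
    cross y-line → (2,3), t=0.4400 (wall)
  → r_1 = 0.4400
beam 2: φ=-45°, α=255°
  d=(-0.2588,-0.9659)  start (2,4)  tX=1.5068 tY=0.2278  stride 1/|dx|=3.8637 1/|dy|=1.0353
    cross y-line → (2,3), t=0.2278 (wall)
  → r_2 = 0.2278
beam 3: φ=45°, α=345°
  d=(0.9659,-0.2588)  start (2,4)  tX=0.6315 tY=0.8500  stride 1/|dx|=1.0353 1/|dy|=3.8637
    cross x-line → (3,4), t=0.6315
    cross y-line → (3,3), t=0.8500
    cross x-line → (4,3), t=1.6668
    cross x-line → (5,3), t=2.7021
    cross x-line → (6,3), t=3.7373 (wall)
  → r_3 = 3.7373
beam 4: φ=90°, α=30°
  d=(0.8660,0.5000)  start (2,4)  tX=0.7044 tY=1.5600  stride 1/|dx|=1.1547 1/|dy|=2.0000
    cross x-line → (3,4), t=0.7044
    cross y-line → (3,5), t=1.5600
    cross x-line → (4,5), t=1.8591 (wall)
  → r_4 = 1.8591

ranges = [0.4400, 0.2278, 3.7373, 1.8591]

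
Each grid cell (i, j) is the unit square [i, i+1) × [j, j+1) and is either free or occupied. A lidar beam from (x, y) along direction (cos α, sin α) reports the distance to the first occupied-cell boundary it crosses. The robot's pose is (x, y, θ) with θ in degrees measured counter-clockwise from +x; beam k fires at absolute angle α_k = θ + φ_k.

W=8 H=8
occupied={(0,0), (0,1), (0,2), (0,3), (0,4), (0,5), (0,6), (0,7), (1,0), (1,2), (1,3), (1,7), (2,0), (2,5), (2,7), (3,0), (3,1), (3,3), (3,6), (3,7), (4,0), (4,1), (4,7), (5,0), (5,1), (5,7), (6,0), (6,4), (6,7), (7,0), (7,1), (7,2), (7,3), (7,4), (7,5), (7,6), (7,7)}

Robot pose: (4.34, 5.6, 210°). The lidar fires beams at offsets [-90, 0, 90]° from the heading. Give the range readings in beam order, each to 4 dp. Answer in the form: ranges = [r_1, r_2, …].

ranges = [0.6800, 3.2000, 5.3116]

beam 1: φ=-90°, α=120°
  cosα=-0.5000 sinα=0.8660 | (4,5) | tMaxX 0.6800 tMaxY 0.4619 | tΔX 2.0000 tΔY 1.1547
    t=0.4619 [y] (4,6)
    t=0.6800 [x] (3,6) — stop
  → r_1 = 0.6800
beam 2: φ=0°, α=210°
  cosα=-0.8660 sinα=-0.5000 | (4,5) | tMaxX 0.3926 tMaxY 1.2000 | tΔX 1.1547 tΔY 2.0000
    t=0.3926 [x] (3,5)
    t=1.2000 [y] (3,4)
    t=1.5473 [x] (2,4)
    t=2.7020 [x] (1,4)
    t=3.2000 [y] (1,3) — stop
  → r_2 = 3.2000
beam 3: φ=90°, α=300°
  cosα=0.5000 sinα=-0.8660 | (4,5) | tMaxX 1.3200 tMaxY 0.6928 | tΔX 2.0000 tΔY 1.1547
    t=0.6928 [y] (4,4)
    t=1.3200 [x] (5,4)
    t=1.8475 [y] (5,3)
    t=3.0022 [y] (5,2)
    t=3.3200 [x] (6,2)
    t=4.1569 [y] (6,1)
    t=5.3116 [y] (6,0) — stop
  → r_3 = 5.3116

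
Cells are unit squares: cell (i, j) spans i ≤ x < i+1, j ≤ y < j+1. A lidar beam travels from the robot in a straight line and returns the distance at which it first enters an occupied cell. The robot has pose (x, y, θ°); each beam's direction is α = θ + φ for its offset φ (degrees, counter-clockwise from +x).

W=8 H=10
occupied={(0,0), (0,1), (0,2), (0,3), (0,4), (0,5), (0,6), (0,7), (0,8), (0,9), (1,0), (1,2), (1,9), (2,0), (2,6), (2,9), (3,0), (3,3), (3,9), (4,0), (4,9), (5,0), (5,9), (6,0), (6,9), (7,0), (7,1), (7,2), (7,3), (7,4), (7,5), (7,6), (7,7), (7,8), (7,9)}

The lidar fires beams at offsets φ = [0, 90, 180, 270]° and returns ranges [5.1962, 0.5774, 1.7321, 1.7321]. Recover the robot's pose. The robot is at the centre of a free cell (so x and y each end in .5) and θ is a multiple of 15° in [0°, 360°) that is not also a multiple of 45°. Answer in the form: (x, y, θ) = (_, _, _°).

Enumerate (i+0.5, j+0.5, θ) over the 45 free cells and 16 admissible headings. For each, cast all 4 beams and compare to the given ranges.
  (2.5, 1.5, 15°): beam 1 = 4.6587 ≠ 5.1962 ✗
  (3.5, 7.5, 60°): beam 1 = 1.7321 ≠ 5.1962 ✗
  (1.5, 1.5, 150°): beam 1 = 0.5774 ≠ 5.1962 ✗
  (6.5, 2.5, 300°): beam 1 = 1.0000 ≠ 5.1962 ✗
  (5.5, 3.5, 345°): beam 1 = 1.5529 ≠ 5.1962 ✗
  …
  (2.5, 5.5, 30°): r_1=5.1962, r_2=0.5774, r_3=1.7321, r_4=1.7321 — all match ✓
No second candidate reproduces the full scan.

(x, y, θ) = (2.5, 5.5, 30°)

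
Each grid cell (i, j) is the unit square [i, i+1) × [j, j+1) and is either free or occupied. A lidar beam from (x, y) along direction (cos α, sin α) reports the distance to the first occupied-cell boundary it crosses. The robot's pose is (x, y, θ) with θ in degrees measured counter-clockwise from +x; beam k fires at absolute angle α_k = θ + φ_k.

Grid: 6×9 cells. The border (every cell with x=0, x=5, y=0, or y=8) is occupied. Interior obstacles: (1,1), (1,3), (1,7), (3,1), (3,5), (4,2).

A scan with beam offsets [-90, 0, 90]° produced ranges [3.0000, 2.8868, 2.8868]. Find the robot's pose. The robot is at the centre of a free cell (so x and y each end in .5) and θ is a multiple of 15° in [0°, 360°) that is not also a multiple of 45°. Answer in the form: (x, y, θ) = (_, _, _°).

Enumerate (i+0.5, j+0.5, θ) over the 22 free cells and 16 admissible headings. For each, cast all 3 beams and compare to the given ranges.
  (4.5, 6.5, 30°): beam 1 = 1.0000 ≠ 3.0000 ✗
  (3.5, 7.5, 195°): beam 1 = 0.5176 ≠ 3.0000 ✗
  (2.5, 3.5, 255°): beam 1 = 0.5176 ≠ 3.0000 ✗
  (2.5, 1.5, 195°): beam 1 = 1.9319 ≠ 3.0000 ✗
  …
  (3.5, 3.5, 150°): r_1=3.0000, r_2=2.8868, r_3=2.8868 — all match ✓
Only this pose fits every beam.

(x, y, θ) = (3.5, 3.5, 150°)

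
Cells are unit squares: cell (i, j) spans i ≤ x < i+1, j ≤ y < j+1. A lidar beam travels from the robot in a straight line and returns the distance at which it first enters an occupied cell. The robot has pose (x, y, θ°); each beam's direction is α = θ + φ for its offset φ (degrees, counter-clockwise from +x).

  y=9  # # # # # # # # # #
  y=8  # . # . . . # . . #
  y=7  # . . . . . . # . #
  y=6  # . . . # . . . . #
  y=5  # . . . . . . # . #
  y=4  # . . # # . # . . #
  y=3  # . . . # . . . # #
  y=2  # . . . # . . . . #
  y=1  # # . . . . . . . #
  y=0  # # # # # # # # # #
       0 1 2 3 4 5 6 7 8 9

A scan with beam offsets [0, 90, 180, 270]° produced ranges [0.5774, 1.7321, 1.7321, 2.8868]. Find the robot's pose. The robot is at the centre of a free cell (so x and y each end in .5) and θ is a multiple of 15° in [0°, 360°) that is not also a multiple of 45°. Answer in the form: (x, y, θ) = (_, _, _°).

(x, y, θ) = (5.5, 6.5, 210°)

Enumerate (i+0.5, j+0.5, θ) over the 52 free cells and 16 admissible headings. For each, cast all 4 beams and compare to the given ranges.
  (6.5, 3.5, 105°): beam 1 = 0.5176 ≠ 0.5774 ✗
  (4.5, 7.5, 300°): beam 4 = 4.0415 ≠ 2.8868 ✗
  (2.5, 7.5, 75°): beam 1 = 0.5176 ≠ 0.5774 ✗
  (2.5, 5.5, 75°): beam 1 = 3.6235 ≠ 0.5774 ✗
  …
  (5.5, 6.5, 210°): r_1=0.5774, r_2=1.7321, r_3=1.7321, r_4=2.8868 — all match ✓
Unique over the lattice → pose = (5.5, 6.5, 210°).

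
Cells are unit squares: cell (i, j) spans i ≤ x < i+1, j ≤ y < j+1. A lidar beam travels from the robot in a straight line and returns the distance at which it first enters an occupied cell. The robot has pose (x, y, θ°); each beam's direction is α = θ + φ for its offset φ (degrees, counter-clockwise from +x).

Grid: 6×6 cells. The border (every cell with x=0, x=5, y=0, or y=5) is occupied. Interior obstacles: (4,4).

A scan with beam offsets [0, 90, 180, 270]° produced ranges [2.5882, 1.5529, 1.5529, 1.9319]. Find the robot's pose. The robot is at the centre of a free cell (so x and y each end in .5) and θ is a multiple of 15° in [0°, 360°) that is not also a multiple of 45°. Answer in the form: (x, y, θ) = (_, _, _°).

The pose lattice has 15·16 = 240 candidates. Test each by forward raycasting.
  (2.5, 2.5, 330°): beam 1 = 2.8868 ≠ 2.5882 ✗
  (2.5, 2.5, 165°): beam 1 = 1.5529 ≠ 2.5882 ✗
  (4.5, 3.5, 30°): beam 1 = 0.5774 ≠ 2.5882 ✗
  (2.5, 4.5, 300°): beam 1 = 4.0415 ≠ 2.5882 ✗
  (1.5, 4.5, 210°): beam 1 = 0.5774 ≠ 2.5882 ✗
  …
  (3.5, 2.5, 165°): r_1=2.5882, r_2=1.5529, r_3=1.5529, r_4=1.9319 — all match ✓
Unique over the lattice → pose = (3.5, 2.5, 165°).

(x, y, θ) = (3.5, 2.5, 165°)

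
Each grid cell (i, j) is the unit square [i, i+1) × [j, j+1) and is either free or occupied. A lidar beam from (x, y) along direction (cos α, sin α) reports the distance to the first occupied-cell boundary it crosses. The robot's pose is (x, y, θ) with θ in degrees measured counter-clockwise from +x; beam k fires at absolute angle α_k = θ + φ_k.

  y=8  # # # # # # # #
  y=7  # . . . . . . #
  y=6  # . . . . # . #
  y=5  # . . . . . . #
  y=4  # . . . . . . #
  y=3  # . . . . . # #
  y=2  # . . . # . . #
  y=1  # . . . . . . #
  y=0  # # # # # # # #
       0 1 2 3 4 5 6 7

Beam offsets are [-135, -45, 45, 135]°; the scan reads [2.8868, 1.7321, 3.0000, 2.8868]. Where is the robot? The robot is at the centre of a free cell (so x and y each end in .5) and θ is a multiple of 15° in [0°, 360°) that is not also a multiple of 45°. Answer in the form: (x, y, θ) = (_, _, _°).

(x, y, θ) = (2.5, 5.5, 255°)

Candidates: 39 free-cell centres × 16 headings = 624 poses. Raycast each; keep the one whose scan matches to 4 dp.
  (3.5, 2.5, 15°): beam 1 = 1.7321 ≠ 2.8868 ✗
  (2.5, 5.5, 120°): beam 1 = 4.6587 ≠ 2.8868 ✗
  (2.5, 6.5, 75°): beam 1 = 4.0415 ≠ 2.8868 ✗
  (2.5, 4.5, 210°): beam 1 = 3.6235 ≠ 2.8868 ✗
  …
  (2.5, 5.5, 255°): r_1=2.8868, r_2=1.7321, r_3=3.0000, r_4=2.8868 — all match ✓
Unique over the lattice → pose = (2.5, 5.5, 255°).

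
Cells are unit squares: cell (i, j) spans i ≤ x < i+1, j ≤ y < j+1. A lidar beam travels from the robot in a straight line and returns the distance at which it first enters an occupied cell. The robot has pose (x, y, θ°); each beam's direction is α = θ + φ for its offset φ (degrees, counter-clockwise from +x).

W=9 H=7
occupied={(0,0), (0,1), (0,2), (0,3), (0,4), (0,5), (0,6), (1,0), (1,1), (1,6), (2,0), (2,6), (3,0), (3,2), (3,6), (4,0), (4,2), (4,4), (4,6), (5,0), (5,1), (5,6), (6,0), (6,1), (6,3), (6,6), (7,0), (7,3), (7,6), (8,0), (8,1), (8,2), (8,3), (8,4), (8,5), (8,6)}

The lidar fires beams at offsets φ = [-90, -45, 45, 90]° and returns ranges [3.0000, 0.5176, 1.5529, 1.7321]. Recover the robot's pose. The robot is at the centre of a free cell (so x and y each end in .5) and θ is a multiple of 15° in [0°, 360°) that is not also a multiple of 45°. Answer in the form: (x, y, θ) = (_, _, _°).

The pose lattice has 27·16 = 432 candidates. Test each by forward raycasting.
  (1.5, 3.5, 30°): beam 1 = 2.8868 ≠ 3.0000 ✗
  (2.5, 5.5, 150°): beam 1 = 0.5774 ≠ 3.0000 ✗
  (2.5, 4.5, 330°): beam 1 = 2.8868 ≠ 3.0000 ✗
  (2.5, 4.5, 30°): beam 1 = 1.7321 ≠ 3.0000 ✗
  …
  (6.5, 4.5, 300°): r_1=3.0000, r_2=0.5176, r_3=1.5529, r_4=1.7321 — all match ✓
Only this pose fits every beam.

(x, y, θ) = (6.5, 4.5, 300°)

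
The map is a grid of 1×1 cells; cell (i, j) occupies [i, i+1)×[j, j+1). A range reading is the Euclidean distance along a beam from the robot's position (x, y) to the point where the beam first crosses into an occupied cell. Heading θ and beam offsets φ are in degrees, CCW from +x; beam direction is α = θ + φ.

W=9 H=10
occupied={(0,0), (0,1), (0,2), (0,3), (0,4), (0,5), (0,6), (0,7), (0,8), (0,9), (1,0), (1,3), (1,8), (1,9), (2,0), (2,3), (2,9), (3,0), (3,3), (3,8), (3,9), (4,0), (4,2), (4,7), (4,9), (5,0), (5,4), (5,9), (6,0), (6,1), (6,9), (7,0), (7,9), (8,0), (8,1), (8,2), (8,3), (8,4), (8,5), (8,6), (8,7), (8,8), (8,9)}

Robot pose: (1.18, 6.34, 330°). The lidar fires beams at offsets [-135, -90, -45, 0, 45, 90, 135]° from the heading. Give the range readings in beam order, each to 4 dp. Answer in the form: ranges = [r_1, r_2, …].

ranges = [0.1863, 0.3600, 2.4225, 4.4110, 2.9195, 3.0715, 0.6955]

beam 1: φ=-135°, α=195°
  dir = (cos 195°, sin 195°) = (-0.9659, -0.2588); from cell (1,6)
  next x-line at t=0.1863, next y-line at t=1.3137; Δt_x=1.0353, Δt_y=3.8637
    x: enter (0,6) at t=0.1863 ← occupied
  → r_1 = 0.1863
beam 2: φ=-90°, α=240°
  dir = (cos 240°, sin 240°) = (-0.5000, -0.8660); from cell (1,6)
  next x-line at t=0.3600, next y-line at t=0.3926; Δt_x=2.0000, Δt_y=1.1547
    x: enter (0,6) at t=0.3600 ← occupied
  → r_2 = 0.3600
beam 3: φ=-45°, α=285°
  dir = (cos 285°, sin 285°) = (0.2588, -0.9659); from cell (1,6)
  next x-line at t=3.1682, next y-line at t=0.3520; Δt_x=3.8637, Δt_y=1.0353
    y: enter (1,5) at t=0.3520
    y: enter (1,4) at t=1.3873
    y: enter (1,3) at t=2.4225 ← occupied
  → r_3 = 2.4225
beam 4: φ=0°, α=330°
  dir = (cos 330°, sin 330°) = (0.8660, -0.5000); from cell (1,6)
  next x-line at t=0.9469, next y-line at t=0.6800; Δt_x=1.1547, Δt_y=2.0000
    y: enter (1,5) at t=0.6800
    x: enter (2,5) at t=0.9469
    x: enter (3,5) at t=2.1016
    y: enter (3,4) at t=2.6800
    x: enter (4,4) at t=3.2563
    x: enter (5,4) at t=4.4110 ← occupied
  → r_4 = 4.4110
beam 5: φ=45°, α=15°
  dir = (cos 15°, sin 15°) = (0.9659, 0.2588); from cell (1,6)
  next x-line at t=0.8489, next y-line at t=2.5500; Δt_x=1.0353, Δt_y=3.8637
    x: enter (2,6) at t=0.8489
    x: enter (3,6) at t=1.8842
    y: enter (3,7) at t=2.5500
    x: enter (4,7) at t=2.9195 ← occupied
  → r_5 = 2.9195
beam 6: φ=90°, α=60°
  dir = (cos 60°, sin 60°) = (0.5000, 0.8660); from cell (1,6)
  next x-line at t=1.6400, next y-line at t=0.7621; Δt_x=2.0000, Δt_y=1.1547
    y: enter (1,7) at t=0.7621
    x: enter (2,7) at t=1.6400
    y: enter (2,8) at t=1.9168
    y: enter (2,9) at t=3.0715 ← occupied
  → r_6 = 3.0715
beam 7: φ=135°, α=105°
  dir = (cos 105°, sin 105°) = (-0.2588, 0.9659); from cell (1,6)
  next x-line at t=0.6955, next y-line at t=0.6833; Δt_x=3.8637, Δt_y=1.0353
    y: enter (1,7) at t=0.6833
    x: enter (0,7) at t=0.6955 ← occupied
  → r_7 = 0.6955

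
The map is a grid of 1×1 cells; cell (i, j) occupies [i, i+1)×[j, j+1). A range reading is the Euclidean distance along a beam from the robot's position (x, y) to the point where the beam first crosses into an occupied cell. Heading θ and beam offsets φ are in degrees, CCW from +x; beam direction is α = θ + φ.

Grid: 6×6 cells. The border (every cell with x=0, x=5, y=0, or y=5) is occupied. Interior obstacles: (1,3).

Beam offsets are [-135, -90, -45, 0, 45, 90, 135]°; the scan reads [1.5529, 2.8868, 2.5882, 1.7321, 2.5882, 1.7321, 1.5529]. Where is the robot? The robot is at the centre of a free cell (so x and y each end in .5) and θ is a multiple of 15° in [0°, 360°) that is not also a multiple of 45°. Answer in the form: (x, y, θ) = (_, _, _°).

Enumerate (i+0.5, j+0.5, θ) over the 15 free cells and 16 admissible headings. For each, cast all 7 beams and compare to the given ranges.
  (3.5, 3.5, 60°): beam 1 = 2.5882 ≠ 1.5529 ✗
  (1.5, 4.5, 285°): beam 1 = 0.5774 ≠ 1.5529 ✗
  (4.5, 4.5, 195°): beam 1 = 0.5774 ≠ 1.5529 ✗
  (3.5, 1.5, 15°): beam 1 = 0.5774 ≠ 1.5529 ✗
  …
  (3.5, 2.5, 150°): r_1=1.5529, r_2=2.8868, r_3=2.5882, r_4=1.7321, r_5=2.5882, r_6=1.7321, r_7=1.5529 — all match ✓
Only this pose fits every beam.

(x, y, θ) = (3.5, 2.5, 150°)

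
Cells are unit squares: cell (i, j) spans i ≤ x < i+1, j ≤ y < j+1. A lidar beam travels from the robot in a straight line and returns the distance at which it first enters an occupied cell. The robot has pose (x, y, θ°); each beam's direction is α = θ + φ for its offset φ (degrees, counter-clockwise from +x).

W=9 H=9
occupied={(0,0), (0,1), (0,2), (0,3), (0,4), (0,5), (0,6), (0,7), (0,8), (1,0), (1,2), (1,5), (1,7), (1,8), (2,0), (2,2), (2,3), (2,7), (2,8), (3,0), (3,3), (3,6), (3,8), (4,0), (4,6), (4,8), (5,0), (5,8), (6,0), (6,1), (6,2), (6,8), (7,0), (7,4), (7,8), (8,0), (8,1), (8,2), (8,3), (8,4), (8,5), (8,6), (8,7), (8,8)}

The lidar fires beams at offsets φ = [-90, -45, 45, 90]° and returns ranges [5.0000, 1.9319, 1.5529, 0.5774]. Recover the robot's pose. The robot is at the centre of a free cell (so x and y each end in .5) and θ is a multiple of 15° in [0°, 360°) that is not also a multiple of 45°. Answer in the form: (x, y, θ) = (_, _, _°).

(x, y, θ) = (2.5, 5.5, 60°)

Enumerate (i+0.5, j+0.5, θ) over the 37 free cells and 16 admissible headings. For each, cast all 4 beams and compare to the given ranges.
  (2.5, 4.5, 330°): beam 1 = 0.5774 ≠ 5.0000 ✗
  (3.5, 7.5, 240°): beam 1 = 0.5774 ≠ 5.0000 ✗
  (3.5, 4.5, 30°): beam 1 = 0.5774 ≠ 5.0000 ✗
  (2.5, 1.5, 75°): beam 1 = 1.9319 ≠ 5.0000 ✗
  …
  (2.5, 5.5, 60°): r_1=5.0000, r_2=1.9319, r_3=1.5529, r_4=0.5774 — all match ✓
Unique over the lattice → pose = (2.5, 5.5, 60°).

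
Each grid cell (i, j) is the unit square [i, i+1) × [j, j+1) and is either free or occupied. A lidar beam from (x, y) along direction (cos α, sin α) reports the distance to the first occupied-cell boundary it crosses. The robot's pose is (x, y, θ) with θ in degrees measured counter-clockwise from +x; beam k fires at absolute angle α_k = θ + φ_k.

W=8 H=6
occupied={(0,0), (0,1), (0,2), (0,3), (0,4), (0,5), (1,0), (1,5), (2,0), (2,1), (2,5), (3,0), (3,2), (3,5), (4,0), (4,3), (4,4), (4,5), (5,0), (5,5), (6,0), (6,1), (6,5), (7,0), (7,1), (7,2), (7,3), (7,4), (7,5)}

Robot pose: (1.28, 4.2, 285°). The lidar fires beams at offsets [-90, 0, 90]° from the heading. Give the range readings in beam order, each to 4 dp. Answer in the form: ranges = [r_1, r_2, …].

ranges = [0.2899, 2.7819, 2.8160]

beam 1: φ=-90°, α=195°
  cosα=-0.9659 sinα=-0.2588 | (1,4) | tMaxX 0.2899 tMaxY 0.7727 | tΔX 1.0353 tΔY 3.8637
    t=0.2899 [x] (0,4) — stop
  → r_1 = 0.2899
beam 2: φ=0°, α=285°
  cosα=0.2588 sinα=-0.9659 | (1,4) | tMaxX 2.7819 tMaxY 0.2071 | tΔX 3.8637 tΔY 1.0353
    t=0.2071 [y] (1,3)
    t=1.2423 [y] (1,2)
    t=2.2776 [y] (1,1)
    t=2.7819 [x] (2,1) — stop
  → r_2 = 2.7819
beam 3: φ=90°, α=15°
  cosα=0.9659 sinα=0.2588 | (1,4) | tMaxX 0.7454 tMaxY 3.0910 | tΔX 1.0353 tΔY 3.8637
    t=0.7454 [x] (2,4)
    t=1.7807 [x] (3,4)
    t=2.8160 [x] (4,4) — stop
  → r_3 = 2.8160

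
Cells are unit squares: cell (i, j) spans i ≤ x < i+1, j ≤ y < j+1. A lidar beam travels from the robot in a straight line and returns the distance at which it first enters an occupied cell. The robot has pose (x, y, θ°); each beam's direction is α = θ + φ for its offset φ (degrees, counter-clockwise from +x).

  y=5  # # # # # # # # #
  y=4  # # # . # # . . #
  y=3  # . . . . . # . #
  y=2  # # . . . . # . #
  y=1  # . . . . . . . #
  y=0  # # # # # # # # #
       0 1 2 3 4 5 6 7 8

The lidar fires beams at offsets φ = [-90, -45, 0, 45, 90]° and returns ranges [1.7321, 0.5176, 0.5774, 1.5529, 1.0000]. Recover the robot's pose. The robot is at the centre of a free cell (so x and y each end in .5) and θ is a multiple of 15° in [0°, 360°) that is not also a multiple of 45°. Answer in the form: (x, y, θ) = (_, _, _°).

Candidates: 21 free-cell centres × 16 headings = 336 poses. Raycast each; keep the one whose scan matches to 4 dp.
  (6.5, 1.5, 300°): beam 1 = 1.0000 ≠ 1.7321 ✗
  (4.5, 3.5, 165°): beam 1 = 0.5176 ≠ 1.7321 ✗
  (4.5, 3.5, 345°): beam 1 = 2.5882 ≠ 1.7321 ✗
  (2.5, 3.5, 240°): beam 1 = 1.0000 ≠ 1.7321 ✗
  …
  (2.5, 3.5, 120°): r_1=1.7321, r_2=0.5176, r_3=0.5774, r_4=1.5529, r_5=1.0000 — all match ✓
Unique over the lattice → pose = (2.5, 3.5, 120°).

(x, y, θ) = (2.5, 3.5, 120°)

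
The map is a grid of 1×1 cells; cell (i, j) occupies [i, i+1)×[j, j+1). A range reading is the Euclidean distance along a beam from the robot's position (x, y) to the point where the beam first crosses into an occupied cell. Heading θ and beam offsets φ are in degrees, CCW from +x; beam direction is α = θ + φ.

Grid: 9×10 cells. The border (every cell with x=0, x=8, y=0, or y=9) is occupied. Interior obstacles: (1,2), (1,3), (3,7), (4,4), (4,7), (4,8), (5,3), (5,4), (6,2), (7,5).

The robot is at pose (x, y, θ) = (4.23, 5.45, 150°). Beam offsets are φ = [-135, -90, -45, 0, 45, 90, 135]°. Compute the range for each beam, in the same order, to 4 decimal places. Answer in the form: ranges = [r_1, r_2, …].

ranges = [3.9030, 4.0992, 1.6047, 3.7297, 3.3439, 5.1384, 0.4659]

beam 1: φ=-135°, α=15°
  cosα=0.9659 sinα=0.2588 | (4,5) | tMaxX 0.7972 tMaxY 2.1250 | tΔX 1.0353 tΔY 3.8637
    t=0.7972 [x] (5,5)
    t=1.8324 [x] (6,5)
    t=2.1250 [y] (6,6)
    t=2.8677 [x] (7,6)
    t=3.9030 [x] (8,6) — stop
  → r_1 = 3.9030
beam 2: φ=-90°, α=60°
  cosα=0.5000 sinα=0.8660 | (4,5) | tMaxX 1.5400 tMaxY 0.6351 | tΔX 2.0000 tΔY 1.1547
    t=0.6351 [y] (4,6)
    t=1.5400 [x] (5,6)
    t=1.7898 [y] (5,7)
    t=2.9445 [y] (5,8)
    t=3.5400 [x] (6,8)
    t=4.0992 [y] (6,9) — stop
  → r_2 = 4.0992
beam 3: φ=-45°, α=105°
  cosα=-0.2588 sinα=0.9659 | (4,5) | tMaxX 0.8887 tMaxY 0.5694 | tΔX 3.8637 tΔY 1.0353
    t=0.5694 [y] (4,6)
    t=0.8887 [x] (3,6)
    t=1.6047 [y] (3,7) — stop
  → r_3 = 1.6047
beam 4: φ=0°, α=150°
  cosα=-0.8660 sinα=0.5000 | (4,5) | tMaxX 0.2656 tMaxY 1.1000 | tΔX 1.1547 tΔY 2.0000
    t=0.2656 [x] (3,5)
    t=1.1000 [y] (3,6)
    t=1.4203 [x] (2,6)
    t=2.5750 [x] (1,6)
    t=3.1000 [y] (1,7)
    t=3.7297 [x] (0,7) — stop
  → r_4 = 3.7297
beam 5: φ=45°, α=195°
  cosα=-0.9659 sinα=-0.2588 | (4,5) | tMaxX 0.2381 tMaxY 1.7387 | tΔX 1.0353 tΔY 3.8637
    t=0.2381 [x] (3,5)
    t=1.2734 [x] (2,5)
    t=1.7387 [y] (2,4)
    t=2.3087 [x] (1,4)
    t=3.3439 [x] (0,4) — stop
  → r_5 = 3.3439
beam 6: φ=90°, α=240°
  cosα=-0.5000 sinα=-0.8660 | (4,5) | tMaxX 0.4600 tMaxY 0.5196 | tΔX 2.0000 tΔY 1.1547
    t=0.4600 [x] (3,5)
    t=0.5196 [y] (3,4)
    t=1.6743 [y] (3,3)
    t=2.4600 [x] (2,3)
    t=2.8290 [y] (2,2)
    t=3.9837 [y] (2,1)
    t=4.4600 [x] (1,1)
    t=5.1384 [y] (1,0) — stop
  → r_6 = 5.1384
beam 7: φ=135°, α=285°
  cosα=0.2588 sinα=-0.9659 | (4,5) | tMaxX 2.9751 tMaxY 0.4659 | tΔX 3.8637 tΔY 1.0353
    t=0.4659 [y] (4,4) — stop
  → r_7 = 0.4659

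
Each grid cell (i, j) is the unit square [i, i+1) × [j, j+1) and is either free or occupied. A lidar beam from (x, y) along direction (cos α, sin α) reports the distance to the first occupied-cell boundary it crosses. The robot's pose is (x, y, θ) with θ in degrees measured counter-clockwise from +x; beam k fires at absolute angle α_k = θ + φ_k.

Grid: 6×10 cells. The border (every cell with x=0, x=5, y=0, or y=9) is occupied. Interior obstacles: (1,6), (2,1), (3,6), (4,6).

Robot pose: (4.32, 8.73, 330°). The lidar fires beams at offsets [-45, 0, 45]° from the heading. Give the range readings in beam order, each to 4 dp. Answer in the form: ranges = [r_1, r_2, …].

ranges = [1.7910, 0.7852, 0.7040]

beam 1: φ=-45°, α=285°
  dir = (cos 285°, sin 285°) = (0.2588, -0.9659); from cell (4,8)
  next x-line at t=2.6273, next y-line at t=0.7558; Δt_x=3.8637, Δt_y=1.0353
    y: enter (4,7) at t=0.7558
    y: enter (4,6) at t=1.7910 ← occupied
  → r_1 = 1.7910
beam 2: φ=0°, α=330°
  dir = (cos 330°, sin 330°) = (0.8660, -0.5000); from cell (4,8)
  next x-line at t=0.7852, next y-line at t=1.4600; Δt_x=1.1547, Δt_y=2.0000
    x: enter (5,8) at t=0.7852 ← occupied
  → r_2 = 0.7852
beam 3: φ=45°, α=15°
  dir = (cos 15°, sin 15°) = (0.9659, 0.2588); from cell (4,8)
  next x-line at t=0.7040, next y-line at t=1.0432; Δt_x=1.0353, Δt_y=3.8637
    x: enter (5,8) at t=0.7040 ← occupied
  → r_3 = 0.7040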